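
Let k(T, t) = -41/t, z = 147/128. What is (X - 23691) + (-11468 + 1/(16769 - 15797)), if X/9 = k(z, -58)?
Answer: -990882529/28188 ≈ -35153.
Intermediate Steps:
z = 147/128 (z = 147*(1/128) = 147/128 ≈ 1.1484)
X = 369/58 (X = 9*(-41/(-58)) = 9*(-41*(-1/58)) = 9*(41/58) = 369/58 ≈ 6.3621)
(X - 23691) + (-11468 + 1/(16769 - 15797)) = (369/58 - 23691) + (-11468 + 1/(16769 - 15797)) = -1373709/58 + (-11468 + 1/972) = -1373709/58 - 11146895/972 = -990882529/28188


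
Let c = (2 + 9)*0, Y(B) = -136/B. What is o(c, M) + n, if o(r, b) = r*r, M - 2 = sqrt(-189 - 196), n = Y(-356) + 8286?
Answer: 737488/89 ≈ 8286.4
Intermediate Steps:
n = 737488/89 (n = -136/(-356) + 8286 = -136*(-1/356) + 8286 = 34/89 + 8286 = 737488/89 ≈ 8286.4)
c = 0 (c = 11*0 = 0)
M = 2 + I*sqrt(385) (M = 2 + sqrt(-189 - 196) = 2 + sqrt(-385) = 2 + I*sqrt(385) ≈ 2.0 + 19.621*I)
o(r, b) = r**2
o(c, M) + n = 0**2 + 737488/89 = 0 + 737488/89 = 737488/89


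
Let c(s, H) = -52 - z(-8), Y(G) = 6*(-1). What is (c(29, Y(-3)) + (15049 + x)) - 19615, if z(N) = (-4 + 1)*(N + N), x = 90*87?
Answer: 3164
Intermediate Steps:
Y(G) = -6
x = 7830
z(N) = -6*N
c(s, H) = -100 (c(s, H) = -52 - (-6)*(-8) = -52 - 1*48 = -52 - 48 = -100)
(c(29, Y(-3)) + (15049 + x)) - 19615 = (-100 + (15049 + 7830)) - 19615 = (-100 + 22879) - 19615 = 22779 - 19615 = 3164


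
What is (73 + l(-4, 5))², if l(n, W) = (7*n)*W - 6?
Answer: 5329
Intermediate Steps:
l(n, W) = -6 + 7*W*n (l(n, W) = 7*W*n - 6 = -6 + 7*W*n)
(73 + l(-4, 5))² = (73 + (-6 + 7*5*(-4)))² = (73 + (-6 - 140))² = (73 - 146)² = (-73)² = 5329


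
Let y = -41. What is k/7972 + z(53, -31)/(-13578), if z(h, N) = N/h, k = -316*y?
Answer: 75192139/46265502 ≈ 1.6252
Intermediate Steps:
k = 12956 (k = -316*(-41) = 12956)
k/7972 + z(53, -31)/(-13578) = 12956/7972 - 31/53/(-13578) = 12956*(1/7972) - 31*1/53*(-1/13578) = 3239/1993 - 31/53*(-1/13578) = 3239/1993 + 1/23214 = 75192139/46265502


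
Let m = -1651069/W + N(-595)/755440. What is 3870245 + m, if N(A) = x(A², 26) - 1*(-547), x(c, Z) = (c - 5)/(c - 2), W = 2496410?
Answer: 277546702168070265923/71712966374320 ≈ 3.8702e+6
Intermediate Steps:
x(c, Z) = (-5 + c)/(-2 + c)
N(A) = 547 + (-5 + A²)/(-2 + A²) (N(A) = (-5 + A²)/(-2 + A²) - 1*(-547) = (-5 + A²)/(-2 + A²) + 547 = 547 + (-5 + A²)/(-2 + A²))
m = -47377309842477/71712966374320 (m = -1651069/2496410 + ((-1099 + 548*(-595)²)/(-2 + (-595)²))/755440 = -1651069*1/2496410 + ((-1099 + 548*354025)/(-2 + 354025))*(1/755440) = -235867/356630 + ((-1099 + 194005700)/354023)*(1/755440) = -235867/356630 + ((1/354023)*194004601)*(1/755440) = -235867/356630 + (194004601/354023)*(1/755440) = -235867/356630 + 27714943/38206162160 = -47377309842477/71712966374320 ≈ -0.66065)
3870245 + m = 3870245 - 47377309842477/71712966374320 = 277546702168070265923/71712966374320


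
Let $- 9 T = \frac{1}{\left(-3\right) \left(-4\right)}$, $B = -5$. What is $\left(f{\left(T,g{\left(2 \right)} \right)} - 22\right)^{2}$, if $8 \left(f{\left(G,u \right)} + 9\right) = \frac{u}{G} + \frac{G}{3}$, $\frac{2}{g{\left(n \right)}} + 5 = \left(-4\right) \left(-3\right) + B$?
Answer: $\frac{13304469025}{6718464} \approx 1980.3$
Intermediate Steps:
$g{\left(n \right)} = 1$ ($g{\left(n \right)} = \frac{2}{-5 - -7} = \frac{2}{-5 + \left(12 - 5\right)} = \frac{2}{-5 + 7} = \frac{2}{2} = 2 \cdot \frac{1}{2} = 1$)
$T = - \frac{1}{108}$ ($T = - \frac{1}{9 \left(\left(-3\right) \left(-4\right)\right)} = - \frac{1}{9 \cdot 12} = \left(- \frac{1}{9}\right) \frac{1}{12} = - \frac{1}{108} \approx -0.0092593$)
$f{\left(G,u \right)} = -9 + \frac{G}{24} + \frac{u}{8 G}$ ($f{\left(G,u \right)} = -9 + \frac{\frac{u}{G} + \frac{G}{3}}{8} = -9 + \frac{\frac{G}{3} + \frac{u}{G}}{8} = -9 + \left(\frac{G}{24} + \frac{u}{8 G}\right) = -9 + \frac{G}{24} + \frac{u}{8 G}$)
$\left(f{\left(T,g{\left(2 \right)} \right)} - 22\right)^{2} = \left(\left(-9 + \frac{1}{24} \left(- \frac{1}{108}\right) + \frac{1}{8} \cdot 1 \frac{1}{- \frac{1}{108}}\right) - 22\right)^{2} = \left(\left(-9 - \frac{1}{2592} + \frac{1}{8} \cdot 1 \left(-108\right)\right) - 22\right)^{2} = \left(\left(-9 - \frac{1}{2592} - \frac{27}{2}\right) - 22\right)^{2} = \left(- \frac{58321}{2592} - 22\right)^{2} = \left(- \frac{115345}{2592}\right)^{2} = \frac{13304469025}{6718464}$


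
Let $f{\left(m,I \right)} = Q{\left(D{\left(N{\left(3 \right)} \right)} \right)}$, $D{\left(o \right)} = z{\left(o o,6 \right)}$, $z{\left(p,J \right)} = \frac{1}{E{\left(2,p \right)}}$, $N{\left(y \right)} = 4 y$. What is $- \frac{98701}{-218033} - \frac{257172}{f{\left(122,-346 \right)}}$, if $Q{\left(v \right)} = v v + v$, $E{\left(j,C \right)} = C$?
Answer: $- \frac{40093400636479}{1090165} \approx -3.6777 \cdot 10^{7}$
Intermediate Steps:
$z{\left(p,J \right)} = \frac{1}{p}$
$D{\left(o \right)} = \frac{1}{o^{2}}$ ($D{\left(o \right)} = \frac{1}{o o} = \frac{1}{o^{2}}$)
$Q{\left(v \right)} = v + v^{2}$ ($Q{\left(v \right)} = v^{2} + v = v + v^{2}$)
$f{\left(m,I \right)} = \frac{145}{20736}$ ($f{\left(m,I \right)} = \frac{1 + \frac{1}{144}}{144} = \frac{1}{144} \cdot \frac{145}{144} = \frac{145}{20736}$)
$- \frac{98701}{-218033} - \frac{257172}{f{\left(122,-346 \right)}} = - \frac{98701}{-218033} - \frac{257172}{\frac{145}{20736}} = \left(-98701\right) \left(- \frac{1}{218033}\right) - \frac{183886848}{5} = \frac{98701}{218033} - \frac{183886848}{5} = - \frac{40093400636479}{1090165}$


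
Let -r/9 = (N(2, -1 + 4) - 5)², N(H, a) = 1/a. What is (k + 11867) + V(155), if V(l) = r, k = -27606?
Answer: -15935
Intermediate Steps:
r = -196 (r = -9*(1/(-1 + 4) - 5)² = -9*(1/3 - 5)² = -9*(⅓ - 5)² = -9*(-14/3)² = -9*196/9 = -196)
V(l) = -196
(k + 11867) + V(155) = (-27606 + 11867) - 196 = -15739 - 196 = -15935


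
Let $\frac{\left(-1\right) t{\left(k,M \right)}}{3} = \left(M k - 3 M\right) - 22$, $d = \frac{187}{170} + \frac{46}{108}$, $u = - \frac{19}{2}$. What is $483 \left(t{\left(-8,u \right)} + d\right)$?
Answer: $- \frac{10692493}{90} \approx -1.1881 \cdot 10^{5}$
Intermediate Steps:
$u = - \frac{19}{2}$ ($u = \left(-19\right) \frac{1}{2} = - \frac{19}{2} \approx -9.5$)
$d = \frac{206}{135}$ ($d = 187 \cdot \frac{1}{170} + 46 \cdot \frac{1}{108} = \frac{11}{10} + \frac{23}{54} = \frac{206}{135} \approx 1.5259$)
$t{\left(k,M \right)} = 66 + 9 M - 3 M k$ ($t{\left(k,M \right)} = - 3 \left(\left(M k - 3 M\right) - 22\right) = - 3 \left(\left(- 3 M + M k\right) - 22\right) = - 3 \left(-22 - 3 M + M k\right) = 66 + 9 M - 3 M k$)
$483 \left(t{\left(-8,u \right)} + d\right) = 483 \left(\left(66 + 9 \left(- \frac{19}{2}\right) - \left(- \frac{57}{2}\right) \left(-8\right)\right) + \frac{206}{135}\right) = 483 \left(\left(66 - \frac{171}{2} - 228\right) + \frac{206}{135}\right) = 483 \left(- \frac{495}{2} + \frac{206}{135}\right) = 483 \left(- \frac{66413}{270}\right) = - \frac{10692493}{90}$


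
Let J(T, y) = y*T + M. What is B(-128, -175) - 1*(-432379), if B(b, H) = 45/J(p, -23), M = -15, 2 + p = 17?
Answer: 3459031/8 ≈ 4.3238e+5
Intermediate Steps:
p = 15 (p = -2 + 17 = 15)
J(T, y) = -15 + T*y (J(T, y) = y*T - 15 = T*y - 15 = -15 + T*y)
B(b, H) = -1/8 (B(b, H) = 45/(-15 + 15*(-23)) = 45/(-15 - 345) = 45/(-360) = 45*(-1/360) = -1/8)
B(-128, -175) - 1*(-432379) = -1/8 - 1*(-432379) = -1/8 + 432379 = 3459031/8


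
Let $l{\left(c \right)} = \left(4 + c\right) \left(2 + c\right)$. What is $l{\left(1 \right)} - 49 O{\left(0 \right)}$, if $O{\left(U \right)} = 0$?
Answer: $15$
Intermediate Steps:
$l{\left(c \right)} = \left(2 + c\right) \left(4 + c\right)$
$l{\left(1 \right)} - 49 O{\left(0 \right)} = \left(8 + 1^{2} + 6 \cdot 1\right) - 0 = \left(8 + 1 + 6\right) + 0 = 15 + 0 = 15$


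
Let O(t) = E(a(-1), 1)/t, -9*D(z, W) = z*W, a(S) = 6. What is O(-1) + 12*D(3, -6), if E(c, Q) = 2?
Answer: 22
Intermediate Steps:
D(z, W) = -W*z/9 (D(z, W) = -z*W/9 = -W*z/9)
O(t) = 2/t
O(-1) + 12*D(3, -6) = 2/(-1) + 12*(-⅑*(-6)*3) = 2*(-1) + 12*2 = -2 + 24 = 22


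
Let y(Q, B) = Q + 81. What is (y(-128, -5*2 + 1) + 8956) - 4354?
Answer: 4555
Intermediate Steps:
y(Q, B) = 81 + Q
(y(-128, -5*2 + 1) + 8956) - 4354 = ((81 - 128) + 8956) - 4354 = (-47 + 8956) - 4354 = 8909 - 4354 = 4555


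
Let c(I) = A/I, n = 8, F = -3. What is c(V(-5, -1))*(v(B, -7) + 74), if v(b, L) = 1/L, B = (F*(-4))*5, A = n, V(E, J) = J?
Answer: -4136/7 ≈ -590.86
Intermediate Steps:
A = 8
B = 60 (B = -3*(-4)*5 = 12*5 = 60)
v(b, L) = 1/L
c(I) = 8/I
c(V(-5, -1))*(v(B, -7) + 74) = (8/(-1))*(1/(-7) + 74) = (8*(-1))*(-⅐ + 74) = -8*517/7 = -4136/7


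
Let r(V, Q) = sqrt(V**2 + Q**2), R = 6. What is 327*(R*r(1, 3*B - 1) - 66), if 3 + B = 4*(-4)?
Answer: -21582 + 1962*sqrt(3365) ≈ 92231.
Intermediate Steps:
B = -19 (B = -3 + 4*(-4) = -3 - 16 = -19)
r(V, Q) = sqrt(Q**2 + V**2)
327*(R*r(1, 3*B - 1) - 66) = 327*(6*sqrt((3*(-19) - 1)**2 + 1**2) - 66) = 327*(6*sqrt((-57 - 1)**2 + 1) - 66) = 327*(6*sqrt((-58)**2 + 1) - 66) = 327*(6*sqrt(3364 + 1) - 66) = 327*(6*sqrt(3365) - 66) = 327*(-66 + 6*sqrt(3365)) = -21582 + 1962*sqrt(3365)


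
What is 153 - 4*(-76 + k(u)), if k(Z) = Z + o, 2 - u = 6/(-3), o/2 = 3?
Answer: 417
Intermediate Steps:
o = 6 (o = 2*3 = 6)
u = 4 (u = 2 - 6/(-3) = 2 - 6*(-1)/3 = 2 - 1*(-2) = 2 + 2 = 4)
k(Z) = 6 + Z (k(Z) = Z + 6 = 6 + Z)
153 - 4*(-76 + k(u)) = 153 - 4*(-76 + (6 + 4)) = 153 - 4*(-76 + 10) = 153 - 4*(-66) = 153 + 264 = 417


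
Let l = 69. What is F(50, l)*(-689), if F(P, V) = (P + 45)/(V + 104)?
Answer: -65455/173 ≈ -378.35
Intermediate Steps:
F(P, V) = (45 + P)/(104 + V)
F(50, l)*(-689) = ((45 + 50)/(104 + 69))*(-689) = (95/173)*(-689) = -65455/173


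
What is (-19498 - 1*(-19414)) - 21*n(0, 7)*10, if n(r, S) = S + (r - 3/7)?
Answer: -1464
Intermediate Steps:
n(r, S) = -3/7 + S + r (n(r, S) = S + (r - 3*⅐) = S + (r - 3/7) = S + (-3/7 + r) = -3/7 + S + r)
(-19498 - 1*(-19414)) - 21*n(0, 7)*10 = (-19498 - 1*(-19414)) - 21*(-3/7 + 7 + 0)*10 = (-19498 + 19414) - 21*(46/7)*10 = -84 - 138*10 = -84 - 1*1380 = -84 - 1380 = -1464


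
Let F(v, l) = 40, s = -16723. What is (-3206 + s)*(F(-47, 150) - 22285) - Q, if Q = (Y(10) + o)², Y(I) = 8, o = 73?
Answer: 443314044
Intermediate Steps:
Q = 6561 (Q = (8 + 73)² = 81² = 6561)
(-3206 + s)*(F(-47, 150) - 22285) - Q = (-3206 - 16723)*(40 - 22285) - 1*6561 = -19929*(-22245) - 6561 = 443320605 - 6561 = 443314044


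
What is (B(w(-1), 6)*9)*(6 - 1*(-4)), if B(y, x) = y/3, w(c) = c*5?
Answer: -150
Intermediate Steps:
w(c) = 5*c
B(y, x) = y/3 (B(y, x) = y*(⅓) = y/3)
(B(w(-1), 6)*9)*(6 - 1*(-4)) = (((5*(-1))/3)*9)*(6 - 1*(-4)) = (((⅓)*(-5))*9)*(6 + 4) = -5/3*9*10 = -15*10 = -150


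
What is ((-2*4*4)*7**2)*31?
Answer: -48608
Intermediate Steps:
((-2*4*4)*7**2)*31 = (-8*4*49)*31 = -32*49*31 = -1568*31 = -48608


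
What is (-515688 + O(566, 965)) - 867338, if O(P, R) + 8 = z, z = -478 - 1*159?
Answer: -1383671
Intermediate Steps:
z = -637 (z = -478 - 159 = -637)
O(P, R) = -645 (O(P, R) = -8 - 637 = -645)
(-515688 + O(566, 965)) - 867338 = (-515688 - 645) - 867338 = -516333 - 867338 = -1383671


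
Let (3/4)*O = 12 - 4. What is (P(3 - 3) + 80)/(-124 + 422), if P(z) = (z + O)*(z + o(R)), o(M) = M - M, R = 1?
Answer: 40/149 ≈ 0.26846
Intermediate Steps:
o(M) = 0
O = 32/3 (O = 4*(12 - 4)/3 = (4/3)*8 = 32/3 ≈ 10.667)
P(z) = z*(32/3 + z) (P(z) = (z + 32/3)*(z + 0) = (32/3 + z)*z = z*(32/3 + z))
(P(3 - 3) + 80)/(-124 + 422) = ((3 - 3)*(32 + 3*(3 - 3))/3 + 80)/(-124 + 422) = ((1/3)*0*(32 + 3*0) + 80)/298 = ((1/3)*0*(32 + 0) + 80)*(1/298) = ((1/3)*0*32 + 80)*(1/298) = (0 + 80)*(1/298) = 80*(1/298) = 40/149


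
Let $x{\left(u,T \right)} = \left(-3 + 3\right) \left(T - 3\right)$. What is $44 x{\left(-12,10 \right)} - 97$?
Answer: $-97$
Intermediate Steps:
$x{\left(u,T \right)} = 0$ ($x{\left(u,T \right)} = 0 \left(-3 + T\right) = 0$)
$44 x{\left(-12,10 \right)} - 97 = 44 \cdot 0 - 97 = 0 - 97 = -97$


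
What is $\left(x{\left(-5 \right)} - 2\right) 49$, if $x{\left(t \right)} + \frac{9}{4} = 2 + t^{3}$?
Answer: $- \frac{24941}{4} \approx -6235.3$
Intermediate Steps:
$x{\left(t \right)} = - \frac{1}{4} + t^{3}$ ($x{\left(t \right)} = - \frac{9}{4} + \left(2 + t^{3}\right) = - \frac{1}{4} + t^{3}$)
$\left(x{\left(-5 \right)} - 2\right) 49 = \left(\left(- \frac{1}{4} + \left(-5\right)^{3}\right) - 2\right) 49 = \left(\left(- \frac{1}{4} - 125\right) - 2\right) 49 = \left(- \frac{501}{4} - 2\right) 49 = \left(- \frac{509}{4}\right) 49 = - \frac{24941}{4}$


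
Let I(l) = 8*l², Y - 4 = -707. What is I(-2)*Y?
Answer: -22496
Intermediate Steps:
Y = -703 (Y = 4 - 707 = -703)
I(-2)*Y = (8*(-2)²)*(-703) = (8*4)*(-703) = 32*(-703) = -22496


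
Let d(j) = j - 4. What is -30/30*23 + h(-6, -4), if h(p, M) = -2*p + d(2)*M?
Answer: -3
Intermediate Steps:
d(j) = -4 + j
h(p, M) = -2*M - 2*p (h(p, M) = -2*p + (-4 + 2)*M = -2*p - 2*M = -2*M - 2*p)
-30/30*23 + h(-6, -4) = -30/30*23 + (-2*(-4) - 2*(-6)) = -30*1/30*23 + (8 + 12) = -1*23 + 20 = -23 + 20 = -3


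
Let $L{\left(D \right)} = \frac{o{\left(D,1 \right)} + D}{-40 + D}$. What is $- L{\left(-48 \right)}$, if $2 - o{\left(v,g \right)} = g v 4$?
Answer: $\frac{73}{44} \approx 1.6591$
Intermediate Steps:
$o{\left(v,g \right)} = 2 - 4 g v$ ($o{\left(v,g \right)} = 2 - g v 4 = 2 - 4 g v$)
$L{\left(D \right)} = \frac{2 - 3 D}{-40 + D}$ ($L{\left(D \right)} = \frac{\left(2 - 4 D\right) + D}{-40 + D} = \frac{2 - 3 D}{-40 + D}$)
$- L{\left(-48 \right)} = - \frac{2 - -144}{-40 - 48} = - \frac{2 + 144}{-88} = - \frac{\left(-1\right) 146}{88} = \left(-1\right) \left(- \frac{73}{44}\right) = \frac{73}{44}$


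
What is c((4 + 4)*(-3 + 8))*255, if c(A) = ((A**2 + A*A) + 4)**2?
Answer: 2617732080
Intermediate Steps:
c(A) = (4 + 2*A**2)**2 (c(A) = ((A**2 + A**2) + 4)**2 = (2*A**2 + 4)**2 = (4 + 2*A**2)**2)
c((4 + 4)*(-3 + 8))*255 = (4*(2 + ((4 + 4)*(-3 + 8))**2)**2)*255 = (4*(2 + (8*5)**2)**2)*255 = (4*(2 + 40**2)**2)*255 = (4*(2 + 1600)**2)*255 = (4*1602**2)*255 = (4*2566404)*255 = 10265616*255 = 2617732080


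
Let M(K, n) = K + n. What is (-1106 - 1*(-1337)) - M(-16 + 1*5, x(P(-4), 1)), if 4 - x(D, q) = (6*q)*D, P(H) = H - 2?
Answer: 202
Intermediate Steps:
P(H) = -2 + H
x(D, q) = 4 - 6*D*q (x(D, q) = 4 - 6*q*D = 4 - 6*D*q)
(-1106 - 1*(-1337)) - M(-16 + 1*5, x(P(-4), 1)) = (-1106 - 1*(-1337)) - ((-16 + 1*5) + (4 - 6*(-2 - 4)*1)) = (-1106 + 1337) - ((-16 + 5) + (4 - 6*(-6)*1)) = 231 - (-11 + (4 + 36)) = 231 - (-11 + 40) = 231 - 1*29 = 231 - 29 = 202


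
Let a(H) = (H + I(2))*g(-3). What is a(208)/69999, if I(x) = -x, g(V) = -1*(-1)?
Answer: 206/69999 ≈ 0.0029429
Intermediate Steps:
g(V) = 1
a(H) = -2 + H (a(H) = (H - 1*2)*1 = (H - 2)*1 = (-2 + H)*1 = -2 + H)
a(208)/69999 = (-2 + 208)/69999 = 206*(1/69999) = 206/69999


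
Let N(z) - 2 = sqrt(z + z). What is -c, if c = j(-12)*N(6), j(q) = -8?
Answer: 16 + 16*sqrt(3) ≈ 43.713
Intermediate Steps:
N(z) = 2 + sqrt(2)*sqrt(z) (N(z) = 2 + sqrt(z + z) = 2 + sqrt(2*z) = 2 + sqrt(2)*sqrt(z))
c = -16 - 16*sqrt(3) (c = -8*(2 + sqrt(2)*sqrt(6)) = -8*(2 + 2*sqrt(3)) = -16 - 16*sqrt(3) ≈ -43.713)
-c = -(-16 - 16*sqrt(3)) = 16 + 16*sqrt(3)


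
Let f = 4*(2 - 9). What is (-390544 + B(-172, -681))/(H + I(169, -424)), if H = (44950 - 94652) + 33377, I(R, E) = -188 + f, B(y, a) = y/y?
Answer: 390543/16541 ≈ 23.611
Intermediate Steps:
f = -28 (f = 4*(-7) = -28)
B(y, a) = 1
I(R, E) = -216 (I(R, E) = -188 - 28 = -216)
H = -16325 (H = -49702 + 33377 = -16325)
(-390544 + B(-172, -681))/(H + I(169, -424)) = (-390544 + 1)/(-16325 - 216) = -390543/(-16541) = -390543*(-1/16541) = 390543/16541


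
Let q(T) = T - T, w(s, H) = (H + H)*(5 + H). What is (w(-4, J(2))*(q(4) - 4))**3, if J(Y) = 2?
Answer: -1404928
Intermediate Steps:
w(s, H) = 2*H*(5 + H) (w(s, H) = (2*H)*(5 + H) = 2*H*(5 + H))
q(T) = 0
(w(-4, J(2))*(q(4) - 4))**3 = ((2*2*(5 + 2))*(0 - 4))**3 = ((2*2*7)*(-4))**3 = (28*(-4))**3 = (-112)**3 = -1404928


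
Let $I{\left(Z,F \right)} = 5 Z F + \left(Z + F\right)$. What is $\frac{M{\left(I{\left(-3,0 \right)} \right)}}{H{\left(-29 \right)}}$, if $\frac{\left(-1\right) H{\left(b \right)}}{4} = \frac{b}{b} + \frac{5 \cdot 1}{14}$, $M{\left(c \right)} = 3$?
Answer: $- \frac{21}{38} \approx -0.55263$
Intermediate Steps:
$I{\left(Z,F \right)} = F + Z + 5 F Z$ ($I{\left(Z,F \right)} = 5 F Z + \left(F + Z\right) = F + Z + 5 F Z$)
$H{\left(b \right)} = - \frac{38}{7}$ ($H{\left(b \right)} = - 4 \left(\frac{b}{b} + \frac{5 \cdot 1}{14}\right) = - 4 \left(1 + 5 \cdot \frac{1}{14}\right) = - 4 \left(1 + \frac{5}{14}\right) = \left(-4\right) \frac{19}{14} = - \frac{38}{7}$)
$\frac{M{\left(I{\left(-3,0 \right)} \right)}}{H{\left(-29 \right)}} = \frac{3}{- \frac{38}{7}} = 3 \left(- \frac{7}{38}\right) = - \frac{21}{38}$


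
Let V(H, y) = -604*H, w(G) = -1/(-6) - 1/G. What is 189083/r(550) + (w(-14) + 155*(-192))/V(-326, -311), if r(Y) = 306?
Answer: 130277323907/210884184 ≈ 617.77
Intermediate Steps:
w(G) = 1/6 - 1/G (w(G) = -1*(-1/6) - 1/G = 1/6 - 1/G)
189083/r(550) + (w(-14) + 155*(-192))/V(-326, -311) = 189083/306 + ((1/6)*(-6 - 14)/(-14) + 155*(-192))/((-604*(-326))) = 189083*(1/306) + ((1/6)*(-1/14)*(-20) - 29760)/196904 = 189083/306 + (5/21 - 29760)*(1/196904) = 189083/306 - 624955/21*1/196904 = 189083/306 - 624955/4134984 = 130277323907/210884184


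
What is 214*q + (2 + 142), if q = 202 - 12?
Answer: 40804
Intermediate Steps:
q = 190
214*q + (2 + 142) = 214*190 + (2 + 142) = 40660 + 144 = 40804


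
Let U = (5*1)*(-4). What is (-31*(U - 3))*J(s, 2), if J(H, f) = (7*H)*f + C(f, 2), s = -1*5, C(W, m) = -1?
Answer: -50623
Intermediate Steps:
U = -20 (U = 5*(-4) = -20)
s = -5
J(H, f) = -1 + 7*H*f (J(H, f) = (7*H)*f - 1 = 7*H*f - 1 = -1 + 7*H*f)
(-31*(U - 3))*J(s, 2) = (-31*(-20 - 3))*(-1 + 7*(-5)*2) = (-31*(-23))*(-1 - 70) = -31*(-23)*(-71) = 713*(-71) = -50623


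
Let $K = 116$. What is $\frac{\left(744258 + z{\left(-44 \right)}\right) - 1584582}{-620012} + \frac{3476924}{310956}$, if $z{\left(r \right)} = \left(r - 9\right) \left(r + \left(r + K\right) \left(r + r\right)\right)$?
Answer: $\frac{144493233187}{12049778217} \approx 11.991$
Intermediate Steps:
$z{\left(r \right)} = \left(-9 + r\right) \left(r + 2 r \left(116 + r\right)\right)$ ($z{\left(r \right)} = \left(r - 9\right) \left(r + \left(r + 116\right) \left(r + r\right)\right) = \left(r - 9\right) \left(r + \left(116 + r\right) 2 r\right) = \left(-9 + r\right) \left(r + 2 r \left(116 + r\right)\right)$)
$\frac{\left(744258 + z{\left(-44 \right)}\right) - 1584582}{-620012} + \frac{3476924}{310956} = \frac{\left(744258 - 44 \left(-2097 + 2 \left(-44\right)^{2} + 215 \left(-44\right)\right)\right) - 1584582}{-620012} + \frac{3476924}{310956} = \left(\left(744258 - 44 \left(-2097 + 2 \cdot 1936 - 9460\right)\right) - 1584582\right) \left(- \frac{1}{620012}\right) + 3476924 \cdot \frac{1}{310956} = \left(\left(744258 - 44 \left(-2097 + 3872 - 9460\right)\right) - 1584582\right) \left(- \frac{1}{620012}\right) + \frac{869231}{77739} = \left(\left(744258 - -338140\right) - 1584582\right) \left(- \frac{1}{620012}\right) + \frac{869231}{77739} = \left(\left(744258 + 338140\right) - 1584582\right) \left(- \frac{1}{620012}\right) + \frac{869231}{77739} = \left(1082398 - 1584582\right) \left(- \frac{1}{620012}\right) + \frac{869231}{77739} = \left(-502184\right) \left(- \frac{1}{620012}\right) + \frac{869231}{77739} = \frac{125546}{155003} + \frac{869231}{77739} = \frac{144493233187}{12049778217}$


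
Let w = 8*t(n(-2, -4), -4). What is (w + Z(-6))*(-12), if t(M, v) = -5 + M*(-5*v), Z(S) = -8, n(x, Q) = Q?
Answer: 8256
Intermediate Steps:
t(M, v) = -5 - 5*M*v
w = -680 (w = 8*(-5 - 5*(-4)*(-4)) = 8*(-5 - 80) = 8*(-85) = -680)
(w + Z(-6))*(-12) = (-680 - 8)*(-12) = -688*(-12) = 8256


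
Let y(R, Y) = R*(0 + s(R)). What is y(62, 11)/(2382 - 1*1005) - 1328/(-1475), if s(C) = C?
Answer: 7498556/2031075 ≈ 3.6919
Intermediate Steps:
y(R, Y) = R² (y(R, Y) = R*(0 + R) = R*R = R²)
y(62, 11)/(2382 - 1*1005) - 1328/(-1475) = 62²/(2382 - 1*1005) - 1328/(-1475) = 3844/(2382 - 1005) - 1328*(-1/1475) = 3844/1377 + 1328/1475 = 7498556/2031075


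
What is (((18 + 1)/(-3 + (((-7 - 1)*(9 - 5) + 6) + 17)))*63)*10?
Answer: -1995/2 ≈ -997.50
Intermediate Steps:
(((18 + 1)/(-3 + (((-7 - 1)*(9 - 5) + 6) + 17)))*63)*10 = ((19/(-3 + ((-8*4 + 6) + 17)))*63)*10 = ((19/(-3 + ((-32 + 6) + 17)))*63)*10 = ((19/(-3 + (-26 + 17)))*63)*10 = ((19/(-3 - 9))*63)*10 = ((19/(-12))*63)*10 = ((19*(-1/12))*63)*10 = -19/12*63*10 = -399/4*10 = -1995/2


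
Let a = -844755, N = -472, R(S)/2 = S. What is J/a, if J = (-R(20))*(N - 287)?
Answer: -2024/56317 ≈ -0.035939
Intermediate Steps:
R(S) = 2*S
J = 30360 (J = (-2*20)*(-472 - 287) = -1*40*(-759) = -40*(-759) = 30360)
J/a = 30360/(-844755) = 30360*(-1/844755) = -2024/56317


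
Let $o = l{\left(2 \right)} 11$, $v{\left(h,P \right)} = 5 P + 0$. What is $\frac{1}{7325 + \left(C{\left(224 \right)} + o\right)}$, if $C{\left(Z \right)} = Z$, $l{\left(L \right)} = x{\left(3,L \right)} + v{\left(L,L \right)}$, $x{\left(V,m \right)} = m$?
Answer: $\frac{1}{7681} \approx 0.00013019$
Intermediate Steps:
$v{\left(h,P \right)} = 5 P$
$l{\left(L \right)} = 6 L$ ($l{\left(L \right)} = L + 5 L = 6 L$)
$o = 132$ ($o = 6 \cdot 2 \cdot 11 = 12 \cdot 11 = 132$)
$\frac{1}{7325 + \left(C{\left(224 \right)} + o\right)} = \frac{1}{7325 + \left(224 + 132\right)} = \frac{1}{7325 + 356} = \frac{1}{7681}$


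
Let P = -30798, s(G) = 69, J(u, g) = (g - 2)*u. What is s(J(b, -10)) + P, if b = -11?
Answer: -30729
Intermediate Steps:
J(u, g) = u*(-2 + g) (J(u, g) = (-2 + g)*u = u*(-2 + g))
s(J(b, -10)) + P = 69 - 30798 = -30729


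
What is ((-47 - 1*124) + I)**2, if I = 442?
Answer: 73441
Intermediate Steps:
((-47 - 1*124) + I)**2 = ((-47 - 1*124) + 442)**2 = ((-47 - 124) + 442)**2 = (-171 + 442)**2 = 271**2 = 73441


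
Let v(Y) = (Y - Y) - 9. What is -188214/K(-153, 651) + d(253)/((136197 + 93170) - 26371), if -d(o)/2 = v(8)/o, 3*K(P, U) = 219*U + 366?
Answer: -371780442147/94113513010 ≈ -3.9503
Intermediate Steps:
v(Y) = -9 (v(Y) = 0 - 9 = -9)
K(P, U) = 122 + 73*U (K(P, U) = (219*U + 366)/3 = (366 + 219*U)/3 = 122 + 73*U)
d(o) = 18/o (d(o) = -(-18)/o = 18/o)
-188214/K(-153, 651) + d(253)/((136197 + 93170) - 26371) = -188214/(122 + 73*651) + (18/253)/((136197 + 93170) - 26371) = -188214/(122 + 47523) + (18*(1/253))/(229367 - 26371) = -188214/47645 + (18/253)/202996 = -188214*1/47645 + (18/253)*(1/202996) = -14478/3665 + 9/25678994 = -371780442147/94113513010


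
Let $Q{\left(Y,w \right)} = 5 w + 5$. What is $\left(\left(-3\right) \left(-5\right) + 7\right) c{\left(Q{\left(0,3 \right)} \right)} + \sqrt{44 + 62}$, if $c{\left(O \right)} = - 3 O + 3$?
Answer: $-1254 + \sqrt{106} \approx -1243.7$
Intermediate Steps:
$Q{\left(Y,w \right)} = 5 + 5 w$
$c{\left(O \right)} = 3 - 3 O$
$\left(\left(-3\right) \left(-5\right) + 7\right) c{\left(Q{\left(0,3 \right)} \right)} + \sqrt{44 + 62} = \left(\left(-3\right) \left(-5\right) + 7\right) \left(3 - 3 \left(5 + 5 \cdot 3\right)\right) + \sqrt{44 + 62} = \left(15 + 7\right) \left(3 - 3 \left(5 + 15\right)\right) + \sqrt{106} = 22 \left(3 - 60\right) + \sqrt{106} = 22 \left(-57\right) + \sqrt{106} = -1254 + \sqrt{106}$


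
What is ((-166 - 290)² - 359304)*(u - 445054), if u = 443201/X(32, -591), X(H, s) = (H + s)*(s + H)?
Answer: 489553948297848/7267 ≈ 6.7367e+10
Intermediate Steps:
X(H, s) = (H + s)² (X(H, s) = (H + s)*(H + s) = (H + s)²)
u = 10307/7267 (u = 443201/((32 - 591)²) = 443201/((-559)²) = 443201/312481 = 443201*(1/312481) = 10307/7267 ≈ 1.4183)
((-166 - 290)² - 359304)*(u - 445054) = ((-166 - 290)² - 359304)*(10307/7267 - 445054) = ((-456)² - 359304)*(-3234197111/7267) = (207936 - 359304)*(-3234197111/7267) = -151368*(-3234197111/7267) = 489553948297848/7267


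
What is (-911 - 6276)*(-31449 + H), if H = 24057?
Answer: 53126304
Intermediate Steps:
(-911 - 6276)*(-31449 + H) = (-911 - 6276)*(-31449 + 24057) = -7187*(-7392) = 53126304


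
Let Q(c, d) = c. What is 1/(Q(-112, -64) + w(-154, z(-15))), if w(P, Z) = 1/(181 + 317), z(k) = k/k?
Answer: -498/55775 ≈ -0.0089287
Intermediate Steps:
z(k) = 1
w(P, Z) = 1/498
1/(Q(-112, -64) + w(-154, z(-15))) = 1/(-112 + 1/498) = 1/(-55775/498) = -498/55775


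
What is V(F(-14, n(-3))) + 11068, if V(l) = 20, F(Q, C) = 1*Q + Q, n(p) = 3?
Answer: 11088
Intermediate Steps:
F(Q, C) = 2*Q (F(Q, C) = Q + Q = 2*Q)
V(F(-14, n(-3))) + 11068 = 20 + 11068 = 11088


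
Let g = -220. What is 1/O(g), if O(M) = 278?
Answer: 1/278 ≈ 0.0035971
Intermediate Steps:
1/O(g) = 1/278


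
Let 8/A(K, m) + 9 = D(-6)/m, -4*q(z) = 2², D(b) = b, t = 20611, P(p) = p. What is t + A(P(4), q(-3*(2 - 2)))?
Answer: 61825/3 ≈ 20608.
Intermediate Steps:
q(z) = -1 (q(z) = -¼*2² = -¼*4 = -1)
A(K, m) = 8/(-9 - 6/m)
t + A(P(4), q(-3*(2 - 2))) = 20611 - 8*(-1)/(6 + 9*(-1)) = 20611 - 8*(-1)/(6 - 9) = 20611 - 8*(-1)/(-3) = 20611 - 8*(-1)*(-⅓) = 20611 - 8/3 = 61825/3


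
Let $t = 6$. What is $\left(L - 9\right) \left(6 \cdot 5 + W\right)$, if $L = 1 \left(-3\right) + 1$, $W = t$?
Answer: $-396$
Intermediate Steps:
$W = 6$
$L = -2$ ($L = -3 + 1 = -2$)
$\left(L - 9\right) \left(6 \cdot 5 + W\right) = \left(-2 - 9\right) \left(6 \cdot 5 + 6\right) = \left(-2 - 9\right) \left(30 + 6\right) = \left(-11\right) 36 = -396$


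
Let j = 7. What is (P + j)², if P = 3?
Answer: 100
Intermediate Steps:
(P + j)² = (3 + 7)² = 10² = 100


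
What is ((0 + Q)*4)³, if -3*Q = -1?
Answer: 64/27 ≈ 2.3704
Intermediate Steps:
Q = ⅓ (Q = -⅓*(-1) = ⅓ ≈ 0.33333)
((0 + Q)*4)³ = ((0 + ⅓)*4)³ = ((⅓)*4)³ = (4/3)³ = 64/27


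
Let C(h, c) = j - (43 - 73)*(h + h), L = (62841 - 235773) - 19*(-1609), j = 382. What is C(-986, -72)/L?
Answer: 58778/142361 ≈ 0.41288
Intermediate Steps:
L = -142361 (L = -172932 + 30571 = -142361)
C(h, c) = 382 + 60*h (C(h, c) = 382 - (43 - 73)*(h + h) = 382 - (-30)*2*h = 382 - (-60)*h = 382 + 60*h)
C(-986, -72)/L = (382 + 60*(-986))/(-142361) = (382 - 59160)*(-1/142361) = -58778*(-1/142361) = 58778/142361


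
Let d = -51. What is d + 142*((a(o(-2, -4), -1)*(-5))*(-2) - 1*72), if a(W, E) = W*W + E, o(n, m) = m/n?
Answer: -6015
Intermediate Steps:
a(W, E) = E + W² (a(W, E) = W² + E = E + W²)
d + 142*((a(o(-2, -4), -1)*(-5))*(-2) - 1*72) = -51 + 142*(((-1 + (-4/(-2))²)*(-5))*(-2) - 1*72) = -51 + 142*(((-1 + (-4*(-½))²)*(-5))*(-2) - 72) = -51 + 142*(((-1 + 2²)*(-5))*(-2) - 72) = -51 + 142*(((-1 + 4)*(-5))*(-2) - 72) = -51 + 142*((3*(-5))*(-2) - 72) = -51 + 142*(-15*(-2) - 72) = -51 + 142*(30 - 72) = -51 + 142*(-42) = -51 - 5964 = -6015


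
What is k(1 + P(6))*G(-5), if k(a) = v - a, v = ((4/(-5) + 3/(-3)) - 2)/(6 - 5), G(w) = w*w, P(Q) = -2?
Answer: -70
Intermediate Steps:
G(w) = w²
v = -19/5 (v = ((4*(-⅕) + 3*(-⅓)) - 2)/1 = ((-⅘ - 1) - 2)*1 = (-9/5 - 2)*1 = -19/5*1 = -19/5 ≈ -3.8000)
k(a) = -19/5 - a
k(1 + P(6))*G(-5) = (-19/5 - (1 - 2))*(-5)² = (-19/5 - 1*(-1))*25 = (-19/5 + 1)*25 = -14/5*25 = -70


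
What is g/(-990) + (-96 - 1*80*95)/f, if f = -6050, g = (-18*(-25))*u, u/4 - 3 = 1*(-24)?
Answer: 119348/3025 ≈ 39.454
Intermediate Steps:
u = -84 (u = 12 + 4*(1*(-24)) = 12 + 4*(-24) = 12 - 96 = -84)
g = -37800 (g = -18*(-25)*(-84) = 450*(-84) = -37800)
g/(-990) + (-96 - 1*80*95)/f = -37800/(-990) + (-96 - 1*80*95)/(-6050) = -37800*(-1/990) + (-96 - 80*95)*(-1/6050) = 420/11 + (-96 - 7600)*(-1/6050) = 420/11 - 7696*(-1/6050) = 420/11 + 3848/3025 = 119348/3025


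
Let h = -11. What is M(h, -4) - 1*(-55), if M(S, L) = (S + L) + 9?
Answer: 49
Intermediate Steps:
M(S, L) = 9 + L + S (M(S, L) = (L + S) + 9 = 9 + L + S)
M(h, -4) - 1*(-55) = (9 - 4 - 11) - 1*(-55) = -6 + 55 = 49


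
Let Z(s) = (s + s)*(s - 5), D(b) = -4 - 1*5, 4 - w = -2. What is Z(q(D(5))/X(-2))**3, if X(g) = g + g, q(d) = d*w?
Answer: 96702579/8 ≈ 1.2088e+7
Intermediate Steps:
w = 6 (w = 4 - 1*(-2) = 4 + 2 = 6)
D(b) = -9 (D(b) = -4 - 5 = -9)
q(d) = 6*d (q(d) = d*6 = 6*d)
X(g) = 2*g
Z(s) = 2*s*(-5 + s) (Z(s) = (2*s)*(-5 + s) = 2*s*(-5 + s))
Z(q(D(5))/X(-2))**3 = (2*((6*(-9))/((2*(-2))))*(-5 + (6*(-9))/((2*(-2)))))**3 = (2*(-54/(-4))*(-5 - 54/(-4)))**3 = (2*(-54*(-1/4))*(-5 - 54*(-1/4)))**3 = (2*(27/2)*(-5 + 27/2))**3 = (2*(27/2)*(17/2))**3 = (459/2)**3 = 96702579/8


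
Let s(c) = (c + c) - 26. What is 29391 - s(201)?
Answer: 29015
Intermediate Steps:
s(c) = -26 + 2*c (s(c) = 2*c - 26 = -26 + 2*c)
29391 - s(201) = 29391 - (-26 + 2*201) = 29391 - (-26 + 402) = 29391 - 1*376 = 29391 - 376 = 29015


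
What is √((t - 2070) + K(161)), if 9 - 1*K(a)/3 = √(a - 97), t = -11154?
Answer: 3*I*√1469 ≈ 114.98*I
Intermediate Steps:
K(a) = 27 - 3*√(-97 + a) (K(a) = 27 - 3*√(a - 97) = 27 - 3*√(-97 + a))
√((t - 2070) + K(161)) = √((-11154 - 2070) + (27 - 3*√(-97 + 161))) = √(-13224 + (27 - 3*√64)) = √(-13224 + (27 - 3*8)) = √(-13224 + (27 - 24)) = √(-13224 + 3) = √(-13221) = 3*I*√1469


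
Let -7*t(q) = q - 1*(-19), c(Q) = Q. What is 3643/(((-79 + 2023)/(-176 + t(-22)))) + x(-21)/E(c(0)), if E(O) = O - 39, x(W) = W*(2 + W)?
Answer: -60014075/176904 ≈ -339.25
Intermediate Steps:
t(q) = -19/7 - q/7 (t(q) = -(q - 1*(-19))/7 = -(q + 19)/7 = -(19 + q)/7 = -19/7 - q/7)
E(O) = -39 + O
3643/(((-79 + 2023)/(-176 + t(-22)))) + x(-21)/E(c(0)) = 3643/(((-79 + 2023)/(-176 + (-19/7 - 1/7*(-22))))) + (-21*(2 - 21))/(-39 + 0) = 3643/((1944/(-176 + (-19/7 + 22/7)))) - 21*(-19)/(-39) = 3643/((1944/(-176 + 3/7))) + 399*(-1/39) = 3643/((1944/(-1229/7))) - 133/13 = 3643/((1944*(-7/1229))) - 133/13 = 3643/(-13608/1229) - 133/13 = 3643*(-1229/13608) - 133/13 = -4477247/13608 - 133/13 = -60014075/176904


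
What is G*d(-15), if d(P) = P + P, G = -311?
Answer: 9330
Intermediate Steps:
d(P) = 2*P
G*d(-15) = -622*(-15) = -311*(-30) = 9330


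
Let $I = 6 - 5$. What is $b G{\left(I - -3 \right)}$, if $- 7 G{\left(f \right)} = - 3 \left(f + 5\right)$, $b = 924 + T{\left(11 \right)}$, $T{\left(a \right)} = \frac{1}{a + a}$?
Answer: $\frac{548883}{154} \approx 3564.2$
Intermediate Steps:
$T{\left(a \right)} = \frac{1}{2 a}$
$I = 1$ ($I = 6 - 5 = 1$)
$b = \frac{20329}{22}$ ($b = 924 + \frac{1}{2 \cdot 11} = 924 + \frac{1}{2} \cdot \frac{1}{11} = 924 + \frac{1}{22} = \frac{20329}{22} \approx 924.04$)
$G{\left(f \right)} = \frac{15}{7} + \frac{3 f}{7}$ ($G{\left(f \right)} = - \frac{\left(-3\right) \left(f + 5\right)}{7} = - \frac{\left(-3\right) \left(5 + f\right)}{7} = - \frac{-15 - 3 f}{7} = \frac{15}{7} + \frac{3 f}{7}$)
$b G{\left(I - -3 \right)} = \frac{20329 \left(\frac{15}{7} + \frac{3 \left(1 - -3\right)}{7}\right)}{22} = \frac{20329 \left(\frac{15}{7} + \frac{3 \left(1 + 3\right)}{7}\right)}{22} = \frac{20329 \left(\frac{15}{7} + \frac{3}{7} \cdot 4\right)}{22} = \frac{20329 \left(\frac{15}{7} + \frac{12}{7}\right)}{22} = \frac{20329}{22} \cdot \frac{27}{7} = \frac{548883}{154}$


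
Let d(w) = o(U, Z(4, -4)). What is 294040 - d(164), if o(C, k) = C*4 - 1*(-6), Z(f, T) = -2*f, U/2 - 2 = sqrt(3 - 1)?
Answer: 294018 - 8*sqrt(2) ≈ 2.9401e+5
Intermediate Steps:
U = 4 + 2*sqrt(2) (U = 4 + 2*sqrt(3 - 1) = 4 + 2*sqrt(2) ≈ 6.8284)
o(C, k) = 6 + 4*C (o(C, k) = 4*C + 6 = 6 + 4*C)
d(w) = 22 + 8*sqrt(2) (d(w) = 6 + 4*(4 + 2*sqrt(2)) = 6 + (16 + 8*sqrt(2)) = 22 + 8*sqrt(2))
294040 - d(164) = 294040 - (22 + 8*sqrt(2)) = 294040 + (-22 - 8*sqrt(2)) = 294018 - 8*sqrt(2)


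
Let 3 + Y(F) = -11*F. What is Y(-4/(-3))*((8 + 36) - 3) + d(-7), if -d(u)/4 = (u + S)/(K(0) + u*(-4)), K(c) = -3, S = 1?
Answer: -54253/75 ≈ -723.37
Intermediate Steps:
Y(F) = -3 - 11*F
d(u) = -4*(1 + u)/(-3 - 4*u) (d(u) = -4*(u + 1)/(-3 + u*(-4)) = -4*(1 + u)/(-3 - 4*u))
Y(-4/(-3))*((8 + 36) - 3) + d(-7) = (-3 - (-44)/(-3))*((8 + 36) - 3) + 4*(1 - 7)/(3 + 4*(-7)) = (-3 - (-44)*(-1)/3)*(44 - 3) + 4*(-6)/(3 - 28) = (-3 - 11*4/3)*41 + 4*(-6)/(-25) = (-3 - 44/3)*41 + 4*(-1/25)*(-6) = -53/3*41 + 24/25 = -2173/3 + 24/25 = -54253/75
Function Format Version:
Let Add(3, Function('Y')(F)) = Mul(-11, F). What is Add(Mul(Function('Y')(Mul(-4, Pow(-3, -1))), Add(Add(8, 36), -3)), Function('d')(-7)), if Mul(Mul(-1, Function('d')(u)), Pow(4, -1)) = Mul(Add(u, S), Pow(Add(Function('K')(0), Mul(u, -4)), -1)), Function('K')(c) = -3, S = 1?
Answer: Rational(-54253, 75) ≈ -723.37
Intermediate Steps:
Function('Y')(F) = Add(-3, Mul(-11, F))
Function('d')(u) = Mul(-4, Pow(Add(-3, Mul(-4, u)), -1), Add(1, u)) (Function('d')(u) = Mul(-4, Mul(Add(u, 1), Pow(Add(-3, Mul(u, -4)), -1))) = Mul(-4, Mul(Add(1, u), Pow(Add(-3, Mul(-4, u)), -1))) = Mul(-4, Mul(Pow(Add(-3, Mul(-4, u)), -1), Add(1, u))) = Mul(-4, Pow(Add(-3, Mul(-4, u)), -1), Add(1, u)))
Add(Mul(Function('Y')(Mul(-4, Pow(-3, -1))), Add(Add(8, 36), -3)), Function('d')(-7)) = Add(Mul(Add(-3, Mul(-11, Mul(-4, Pow(-3, -1)))), Add(Add(8, 36), -3)), Mul(4, Pow(Add(3, Mul(4, -7)), -1), Add(1, -7))) = Add(Mul(Add(-3, Mul(-11, Mul(-4, Rational(-1, 3)))), Add(44, -3)), Mul(4, Pow(Add(3, -28), -1), -6)) = Add(Mul(Add(-3, Mul(-11, Rational(4, 3))), 41), Mul(4, Pow(-25, -1), -6)) = Add(Mul(Add(-3, Rational(-44, 3)), 41), Mul(4, Rational(-1, 25), -6)) = Add(Mul(Rational(-53, 3), 41), Rational(24, 25)) = Add(Rational(-2173, 3), Rational(24, 25)) = Rational(-54253, 75)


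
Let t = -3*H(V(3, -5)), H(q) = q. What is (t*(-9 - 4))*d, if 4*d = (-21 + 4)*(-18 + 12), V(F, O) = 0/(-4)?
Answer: 0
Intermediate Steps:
V(F, O) = 0 (V(F, O) = 0*(-¼) = 0)
t = 0 (t = -3*0 = 0)
d = 51/2 (d = ((-21 + 4)*(-18 + 12))/4 = (-17*(-6))/4 = (¼)*102 = 51/2 ≈ 25.500)
(t*(-9 - 4))*d = (0*(-9 - 4))*(51/2) = (0*(-13))*(51/2) = 0*(51/2) = 0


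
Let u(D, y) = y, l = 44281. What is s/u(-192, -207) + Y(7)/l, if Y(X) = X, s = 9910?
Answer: -438823261/9166167 ≈ -47.874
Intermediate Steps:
s/u(-192, -207) + Y(7)/l = 9910/(-207) + 7/44281 = 9910*(-1/207) + 7*(1/44281) = -9910/207 + 7/44281 = -438823261/9166167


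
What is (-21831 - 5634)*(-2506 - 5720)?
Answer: 225927090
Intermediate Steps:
(-21831 - 5634)*(-2506 - 5720) = -27465*(-8226) = 225927090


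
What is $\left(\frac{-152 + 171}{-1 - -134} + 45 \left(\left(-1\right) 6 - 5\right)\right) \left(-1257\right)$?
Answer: $\frac{4354248}{7} \approx 6.2204 \cdot 10^{5}$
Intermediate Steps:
$\left(\frac{-152 + 171}{-1 - -134} + 45 \left(\left(-1\right) 6 - 5\right)\right) \left(-1257\right) = \left(\frac{19}{-1 + 134} + 45 \left(-6 - 5\right)\right) \left(-1257\right) = \left(\frac{19}{133} + 45 \left(-11\right)\right) \left(-1257\right) = \left(19 \cdot \frac{1}{133} - 495\right) \left(-1257\right) = \left(\frac{1}{7} - 495\right) \left(-1257\right) = \left(- \frac{3464}{7}\right) \left(-1257\right) = \frac{4354248}{7}$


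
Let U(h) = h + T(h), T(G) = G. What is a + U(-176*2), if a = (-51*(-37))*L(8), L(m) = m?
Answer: 14392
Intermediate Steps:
U(h) = 2*h (U(h) = h + h = 2*h)
a = 15096 (a = -51*(-37)*8 = 1887*8 = 15096)
a + U(-176*2) = 15096 + 2*(-176*2) = 15096 + 2*(-352) = 15096 - 704 = 14392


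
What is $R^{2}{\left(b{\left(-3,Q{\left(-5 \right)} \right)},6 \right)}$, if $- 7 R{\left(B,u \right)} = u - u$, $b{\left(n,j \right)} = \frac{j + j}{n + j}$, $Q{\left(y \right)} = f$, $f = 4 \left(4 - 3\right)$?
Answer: $0$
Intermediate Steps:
$f = 4$ ($f = 4 \cdot 1 = 4$)
$Q{\left(y \right)} = 4$
$b{\left(n,j \right)} = \frac{2 j}{j + n}$
$R{\left(B,u \right)} = 0$ ($R{\left(B,u \right)} = - \frac{u - u}{7} = \left(- \frac{1}{7}\right) 0 = 0$)
$R^{2}{\left(b{\left(-3,Q{\left(-5 \right)} \right)},6 \right)} = 0^{2} = 0$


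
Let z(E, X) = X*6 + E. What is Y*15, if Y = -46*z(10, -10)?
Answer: 34500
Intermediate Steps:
z(E, X) = E + 6*X (z(E, X) = 6*X + E = E + 6*X)
Y = 2300 (Y = -46*(10 + 6*(-10)) = -46*(10 - 60) = -46*(-50) = 2300)
Y*15 = 2300*15 = 34500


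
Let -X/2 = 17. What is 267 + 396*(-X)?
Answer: 13731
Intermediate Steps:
X = -34 (X = -2*17 = -34)
267 + 396*(-X) = 267 + 396*(-1*(-34)) = 267 + 396*34 = 267 + 13464 = 13731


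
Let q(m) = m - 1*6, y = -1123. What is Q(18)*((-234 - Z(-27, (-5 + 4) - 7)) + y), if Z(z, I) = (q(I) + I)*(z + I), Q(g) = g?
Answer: -38286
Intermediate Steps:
q(m) = -6 + m (q(m) = m - 6 = -6 + m)
Z(z, I) = (-6 + 2*I)*(I + z) (Z(z, I) = ((-6 + I) + I)*(z + I) = (-6 + 2*I)*(I + z))
Q(18)*((-234 - Z(-27, (-5 + 4) - 7)) + y) = 18*((-234 - (-6*((-5 + 4) - 7) - 6*(-27) + 2*((-5 + 4) - 7)² + 2*((-5 + 4) - 7)*(-27))) - 1123) = 18*((-234 - (-6*(-1 - 7) + 162 + 2*(-1 - 7)² + 2*(-1 - 7)*(-27))) - 1123) = 18*((-234 - (-6*(-8) + 162 + 2*(-8)² + 2*(-8)*(-27))) - 1123) = 18*((-234 - (48 + 162 + 2*64 + 432)) - 1123) = 18*((-234 - (48 + 162 + 128 + 432)) - 1123) = 18*((-234 - 1*770) - 1123) = 18*((-234 - 770) - 1123) = 18*(-1004 - 1123) = 18*(-2127) = -38286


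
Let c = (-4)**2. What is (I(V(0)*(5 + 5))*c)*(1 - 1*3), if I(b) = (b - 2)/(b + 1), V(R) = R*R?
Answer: 64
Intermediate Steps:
V(R) = R**2
c = 16
I(b) = (-2 + b)/(1 + b)
(I(V(0)*(5 + 5))*c)*(1 - 1*3) = (((-2 + 0**2*(5 + 5))/(1 + 0**2*(5 + 5)))*16)*(1 - 1*3) = (((-2 + 0*10)/(1 + 0*10))*16)*(1 - 3) = (((-2 + 0)/(1 + 0))*16)*(-2) = ((-2/1)*16)*(-2) = ((1*(-2))*16)*(-2) = -2*16*(-2) = -32*(-2) = 64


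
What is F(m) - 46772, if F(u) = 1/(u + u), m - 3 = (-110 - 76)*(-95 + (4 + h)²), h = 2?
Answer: -1026832487/21954 ≈ -46772.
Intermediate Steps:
m = 10977 (m = 3 + (-110 - 76)*(-95 + (4 + 2)²) = 3 - 186*(-95 + 6²) = 3 - 186*(-95 + 36) = 3 - 186*(-59) = 3 + 10974 = 10977)
F(u) = 1/(2*u)
F(m) - 46772 = (½)/10977 - 46772 = (½)*(1/10977) - 46772 = 1/21954 - 46772 = -1026832487/21954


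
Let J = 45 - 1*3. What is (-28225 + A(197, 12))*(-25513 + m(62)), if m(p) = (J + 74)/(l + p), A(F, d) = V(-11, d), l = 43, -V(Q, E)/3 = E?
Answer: 75704125489/105 ≈ 7.2099e+8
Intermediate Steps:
J = 42 (J = 45 - 3 = 42)
V(Q, E) = -3*E
A(F, d) = -3*d
m(p) = 116/(43 + p) (m(p) = (42 + 74)/(43 + p) = 116/(43 + p))
(-28225 + A(197, 12))*(-25513 + m(62)) = (-28225 - 3*12)*(-25513 + 116/(43 + 62)) = (-28225 - 36)*(-25513 + 116/105) = -28261*(-25513 + 116*(1/105)) = -28261*(-25513 + 116/105) = -28261*(-2678749/105) = 75704125489/105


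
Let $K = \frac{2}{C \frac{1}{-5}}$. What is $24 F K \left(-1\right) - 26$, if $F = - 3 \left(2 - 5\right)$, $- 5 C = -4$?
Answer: $2674$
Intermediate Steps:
$C = \frac{4}{5}$ ($C = \left(- \frac{1}{5}\right) \left(-4\right) = \frac{4}{5} \approx 0.8$)
$F = 9$ ($F = \left(-3\right) \left(-3\right) = 9$)
$K = - \frac{25}{2}$ ($K = \frac{2}{\frac{4}{5} \frac{1}{-5}} = \frac{2}{\frac{4}{5} \left(- \frac{1}{5}\right)} = \frac{2}{- \frac{4}{25}} = 2 \left(- \frac{25}{4}\right) = - \frac{25}{2} \approx -12.5$)
$24 F K \left(-1\right) - 26 = 24 \cdot 9 \left(- \frac{25}{2}\right) \left(-1\right) - 26 = 24 \left(\left(- \frac{225}{2}\right) \left(-1\right)\right) - 26 = 24 \cdot \frac{225}{2} - 26 = 2700 - 26 = 2674$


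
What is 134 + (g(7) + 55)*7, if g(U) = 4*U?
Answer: 715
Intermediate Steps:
134 + (g(7) + 55)*7 = 134 + (4*7 + 55)*7 = 134 + (28 + 55)*7 = 134 + 83*7 = 134 + 581 = 715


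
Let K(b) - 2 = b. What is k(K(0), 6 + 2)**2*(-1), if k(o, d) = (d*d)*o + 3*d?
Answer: -23104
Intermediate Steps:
K(b) = 2 + b
k(o, d) = 3*d + o*d**2 (k(o, d) = d**2*o + 3*d = o*d**2 + 3*d = 3*d + o*d**2)
k(K(0), 6 + 2)**2*(-1) = ((6 + 2)*(3 + (6 + 2)*(2 + 0)))**2*(-1) = (8*(3 + 8*2))**2*(-1) = (8*(3 + 16))**2*(-1) = (8*19)**2*(-1) = 152**2*(-1) = 23104*(-1) = -23104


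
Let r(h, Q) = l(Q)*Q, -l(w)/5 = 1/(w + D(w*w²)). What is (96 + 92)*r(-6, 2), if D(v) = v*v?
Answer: -940/33 ≈ -28.485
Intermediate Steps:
D(v) = v²
l(w) = -5/(w + w⁶) (l(w) = -5/(w + (w*w²)²) = -5/(w + (w³)²) = -5/(w + w⁶))
r(h, Q) = -5*Q/(Q + Q⁶) (r(h, Q) = (-5/(Q + Q⁶))*Q = -5*Q/(Q + Q⁶))
(96 + 92)*r(-6, 2) = (96 + 92)*(-5/(1 + 2⁵)) = 188*(-5/(1 + 32)) = 188*(-5/33) = -940/33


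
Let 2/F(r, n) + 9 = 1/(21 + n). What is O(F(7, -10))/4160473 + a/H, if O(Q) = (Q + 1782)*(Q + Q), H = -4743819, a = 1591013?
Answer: -15902210985906275/47387410610195187 ≈ -0.33558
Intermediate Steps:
F(r, n) = 2/(-9 + 1/(21 + n))
O(Q) = 2*Q*(1782 + Q) (O(Q) = (1782 + Q)*(2*Q) = 2*Q*(1782 + Q))
O(F(7, -10))/4160473 + a/H = (2*(2*(-21 - 1*(-10))/(188 + 9*(-10)))*(1782 + 2*(-21 - 1*(-10))/(188 + 9*(-10))))/4160473 + 1591013/(-4743819) = (2*(2*(-21 + 10)/(188 - 90))*(1782 + 2*(-21 + 10)/(188 - 90)))*(1/4160473) + 1591013*(-1/4743819) = (2*(2*(-11)/98)*(1782 + 2*(-11)/98))*(1/4160473) - 1591013/4743819 = (2*(2*(1/98)*(-11))*(1782 + 2*(1/98)*(-11)))*(1/4160473) - 1591013/4743819 = (2*(-11/49)*(1782 - 11/49))*(1/4160473) - 1591013/4743819 = (2*(-11/49)*(87307/49))*(1/4160473) - 1591013/4743819 = -1920754/2401*1/4160473 - 1591013/4743819 = -1920754/9989295673 - 1591013/4743819 = -15902210985906275/47387410610195187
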